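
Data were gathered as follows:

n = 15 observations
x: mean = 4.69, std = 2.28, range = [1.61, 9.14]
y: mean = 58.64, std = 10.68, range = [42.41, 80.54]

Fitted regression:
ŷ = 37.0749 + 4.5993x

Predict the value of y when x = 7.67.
ŷ = 72.3515

Plug x = 7.67 into the fitted line:

ŷ = 37.0749 + 4.5993 × 7.67
ŷ = 37.0749 + 35.2766
ŷ = 72.3515

This is a point prediction; actual observations scatter around it by roughly the residual standard deviation.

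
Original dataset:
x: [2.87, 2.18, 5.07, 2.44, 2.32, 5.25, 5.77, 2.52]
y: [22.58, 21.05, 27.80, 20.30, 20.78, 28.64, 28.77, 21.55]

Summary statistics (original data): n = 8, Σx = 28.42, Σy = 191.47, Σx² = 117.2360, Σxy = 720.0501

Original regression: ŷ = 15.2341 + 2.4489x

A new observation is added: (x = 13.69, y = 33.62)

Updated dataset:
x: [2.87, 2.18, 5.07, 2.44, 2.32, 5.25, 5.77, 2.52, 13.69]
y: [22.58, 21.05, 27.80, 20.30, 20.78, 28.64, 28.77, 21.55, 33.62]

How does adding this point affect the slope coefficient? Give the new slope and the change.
New slope β₁ = 1.1813 versus 2.4489 before: a change of -1.2676 (-51.8%).

x = 13.69 lies well outside the original x-range [2.18, 5.77] (x̄ ≈ 3.55), so this observation has high leverage and can move the slope substantially.

Step 1: Update the sums with the new point (n goes from 8 to 9)
Σx  = 28.42 + 13.69 = 42.11
Σy  = 191.47 + 33.62 = 225.09
Σx² = 117.2360 + 13.69² = 117.2360 + 187.4161 = 304.6521
Σxy = 720.0501 + 13.69×33.62 = 720.0501 + 460.2578 = 1180.3079

Step 2: Recompute the slope with b₁ = (nΣxy − ΣxΣy) / (nΣx² − (Σx)²)
Numerator   = 9×1180.3079 − 42.11×225.09 = 10622.7711 − 9478.5399 = 1144.2312
Denominator = 9×304.6521 − 42.11² = 2741.8689 − 1773.2521 = 968.6168
b₁(new) = 1144.2312 / 968.6168 = 1.1813

(Same formula on the original sums: (8×720.0501 − 28.42×191.47) / (8×117.2360 − 28.42²) = 318.8234 / 130.1916 = 2.4489, matching the given fit.)

Step 3: Change in slope
Δβ₁ = 1.1813 − 2.4489 = -1.2676
Relative change = -1.2676 / 2.4489 × 100% = -51.8%
→ the slope decreases when the point is added.

A high-leverage point only changes the slope if it is off the original line; here y = 33.62 is below the original trend, so the slope decreases.
In practice: examine leverage (hᵢ) and Cook's distance rather than deleting it automatically.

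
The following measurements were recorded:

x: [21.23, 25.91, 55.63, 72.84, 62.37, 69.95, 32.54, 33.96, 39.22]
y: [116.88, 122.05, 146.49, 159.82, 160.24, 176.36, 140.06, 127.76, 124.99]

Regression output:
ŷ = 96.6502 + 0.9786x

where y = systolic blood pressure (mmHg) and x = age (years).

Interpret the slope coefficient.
On average, blood pressure is about 0.9786 mmHg higher for every extra year of age.

β₁ = 0.9786 is the change in predicted blood pressure (mmHg) per additional year of age.

Interpretation:
- Age up by 1 year → predicted blood pressure increases by 0.9786 mmHg
- The effect is assumed constant over the observed range of x (linearity)
- The slope describes association in these data, not necessarily a causal effect

The intercept β₀ = 96.6502 is the predicted blood pressure when age = 0; since the smallest observed x is 21.23, this is an extrapolation and mainly anchors the line.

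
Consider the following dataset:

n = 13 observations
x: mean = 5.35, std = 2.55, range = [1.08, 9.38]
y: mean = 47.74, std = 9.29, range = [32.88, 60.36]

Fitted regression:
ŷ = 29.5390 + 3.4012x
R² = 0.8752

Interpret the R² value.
R² = 0.8752 means 87.52% of the variation in y is explained by the linear relationship with x. This indicates a strong fit.

The coefficient of determination R² is the fraction of the total variation in y that the fitted line accounts for.

Here R² = 0.8752:
- Explained: 87.52% of the variation in y
- Unexplained (residual): 100% − 87.52% = 12.48%
- Rule of thumb (below 0.3 weak; 0.3 to below 0.7 moderate; 0.7 and above strong) → strong

Calculation: R² = 1 − (SS_res / SS_tot), where SS_res is the sum of squared residuals and SS_tot the total sum of squares.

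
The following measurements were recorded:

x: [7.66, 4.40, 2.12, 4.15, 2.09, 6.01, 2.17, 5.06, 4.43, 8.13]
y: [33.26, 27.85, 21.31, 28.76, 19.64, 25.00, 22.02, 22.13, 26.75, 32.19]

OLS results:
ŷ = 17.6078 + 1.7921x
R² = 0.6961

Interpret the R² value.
R² = 0.6961 means 69.61% of the variation in y is explained by the linear relationship with x. This indicates a moderate fit.

The coefficient of determination R² is the fraction of the total variation in y that the fitted line accounts for.

Here R² = 0.6961:
- Explained: 69.61% of the variation in y
- Unexplained (residual): 100% − 69.61% = 30.39%
- Rule of thumb (below 0.3 weak; 0.3 to below 0.7 moderate; 0.7 and above strong) → moderate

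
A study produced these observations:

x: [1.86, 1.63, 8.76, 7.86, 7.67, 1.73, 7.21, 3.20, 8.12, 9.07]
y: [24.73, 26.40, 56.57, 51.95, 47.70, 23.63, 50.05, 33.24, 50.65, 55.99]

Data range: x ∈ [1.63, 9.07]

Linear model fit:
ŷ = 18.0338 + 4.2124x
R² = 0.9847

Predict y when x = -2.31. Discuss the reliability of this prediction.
ŷ = 8.3032 (extrapolation — x = -2.31 lies outside [1.63, 9.07], so reliability is low).

Prediction calculation:
ŷ = 18.0338 + 4.2124 × (-2.31)
ŷ = 8.3032

Reliability:
- Data range: x ∈ [1.63, 9.07]
- Prediction point: x = -2.31 is 3.94 units below the observed range → this is EXTRAPOLATION, not interpolation

Why that matters here:
- Real relationships often flatten, saturate, or turn nonlinear at extremes
- The linear relationship may not hold outside the observed range
- The standard error of prediction grows with (x − x̄)², and x = -2.31 is far from x̄ = 5.71

Report the number if required, but flag clearly that it is an extrapolation.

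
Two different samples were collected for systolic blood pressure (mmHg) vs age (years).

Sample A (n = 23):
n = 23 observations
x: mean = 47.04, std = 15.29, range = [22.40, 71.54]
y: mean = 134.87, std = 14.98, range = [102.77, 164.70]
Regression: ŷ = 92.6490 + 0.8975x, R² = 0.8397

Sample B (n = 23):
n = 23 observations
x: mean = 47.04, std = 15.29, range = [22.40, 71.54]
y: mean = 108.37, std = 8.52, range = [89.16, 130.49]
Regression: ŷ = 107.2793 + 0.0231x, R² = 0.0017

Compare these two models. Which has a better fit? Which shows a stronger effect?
Model A has the better fit (R² = 0.8397 vs 0.0017). Model A shows the stronger effect (|β₁| = 0.8975 vs 0.0231).

Model Comparison:

Which explains more variance? (R²)
- Model A: R² = 0.8397 → 83.97% of variance in blood pressure explained
- Model B: R² = 0.0017 → 0.17% of variance in blood pressure explained
- 0.8397 > 0.0017 → Model A has the better fit

Effect size (slope magnitude):
- Model A: β₁ = 0.8975 → predicted blood pressure rises 0.8975 mmHg per additional year of age
- Model B: β₁ = 0.0231 → predicted blood pressure rises 0.0231 mmHg per additional year of age
- |0.8975| > |0.0231| → Model A shows the stronger marginal effect

Note: The two samples could reflect different populations, time periods, or measurement quality.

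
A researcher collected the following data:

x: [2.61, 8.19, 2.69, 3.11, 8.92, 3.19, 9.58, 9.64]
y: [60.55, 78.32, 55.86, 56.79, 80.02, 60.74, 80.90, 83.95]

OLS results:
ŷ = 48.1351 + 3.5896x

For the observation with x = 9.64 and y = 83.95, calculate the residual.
Residual = 1.2112

The residual is the difference between the actual value and the predicted value:

Residual = y - ŷ

Step 1: Calculate predicted value
ŷ = 48.1351 + 3.5896 × 9.64
ŷ = 82.7388

Step 2: Calculate residual
Residual = 83.95 - 82.7388
Residual = 1.2112

Sign check: y > ŷ, so the point is above the line and the fit underestimates here.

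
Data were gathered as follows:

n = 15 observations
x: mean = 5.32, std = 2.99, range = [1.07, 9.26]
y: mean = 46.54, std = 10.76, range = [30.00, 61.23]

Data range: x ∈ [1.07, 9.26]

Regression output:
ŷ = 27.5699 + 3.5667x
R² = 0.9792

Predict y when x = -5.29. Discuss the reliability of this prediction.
ŷ = 8.7021 (extrapolation — x = -5.29 lies outside [1.07, 9.26], so reliability is low).

Prediction calculation:
ŷ = 27.5699 + 3.5667 × (-5.29)
ŷ = 8.7021

Reliability:
- Data range: x ∈ [1.07, 9.26]
- Prediction point: x = -5.29 is 6.36 units below the observed range → this is EXTRAPOLATION, not interpolation

Why that matters here:
- The linear relationship may not hold outside the observed range
- There are no observations near this x to validate the fitted line there

Report the number if required, but flag clearly that it is an extrapolation.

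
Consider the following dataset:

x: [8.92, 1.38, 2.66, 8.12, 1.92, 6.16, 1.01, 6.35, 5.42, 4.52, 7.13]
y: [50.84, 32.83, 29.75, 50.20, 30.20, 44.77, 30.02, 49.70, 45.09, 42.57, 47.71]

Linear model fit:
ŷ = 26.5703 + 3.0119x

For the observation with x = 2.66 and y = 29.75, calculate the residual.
Residual = -4.8320

The residual is the difference between the actual value and the predicted value:

Residual = y - ŷ

Step 1: Calculate predicted value
ŷ = 26.5703 + 3.0119 × 2.66
ŷ = 34.5820

Step 2: Calculate residual
Residual = 29.75 - 34.5820
Residual = -4.8320

Interpretation: the model overestimates the actual value by 4.8320 at this point (negative residual → observation lies below the fitted line).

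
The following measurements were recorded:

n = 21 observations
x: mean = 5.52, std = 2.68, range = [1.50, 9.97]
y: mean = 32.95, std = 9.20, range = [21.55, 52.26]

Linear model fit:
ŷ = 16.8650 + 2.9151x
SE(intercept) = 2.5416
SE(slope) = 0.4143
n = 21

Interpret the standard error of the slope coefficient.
SE(slope) = 0.4143 measures the uncertainty in the estimated slope. The coefficient is estimated precisely (SE/|β̂₁| = 14.2%).

What SE measures:
- The standard error quantifies the sampling variability of the coefficient estimate
- It is the estimated standard deviation of β̂₁ across hypothetical repeated samples of the same size
- Smaller SE → more precise estimate

Relative precision:
- SE / |β̂₁| = 0.4143 / 2.9151 = 14.2%
- Rule of thumb (under 20%: precise; 20% to under 50%: moderately precise; 50% or more: imprecise) → precise

Link to interval estimation: a confidence interval for β₁ is β̂₁ ± t* × 0.4143, so SE sets the half-width per unit of t*.

What drives SE(β̂₁): more residual scatter → larger SE; wider spread of x values → smaller SE.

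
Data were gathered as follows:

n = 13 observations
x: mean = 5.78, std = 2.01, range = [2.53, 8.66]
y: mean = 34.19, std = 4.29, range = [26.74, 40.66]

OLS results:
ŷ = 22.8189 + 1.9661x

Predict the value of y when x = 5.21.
ŷ = 33.0623

Plug x = 5.21 into the fitted line:

ŷ = 22.8189 + 1.9661 × 5.21
ŷ = 22.8189 + 10.2434
ŷ = 33.0623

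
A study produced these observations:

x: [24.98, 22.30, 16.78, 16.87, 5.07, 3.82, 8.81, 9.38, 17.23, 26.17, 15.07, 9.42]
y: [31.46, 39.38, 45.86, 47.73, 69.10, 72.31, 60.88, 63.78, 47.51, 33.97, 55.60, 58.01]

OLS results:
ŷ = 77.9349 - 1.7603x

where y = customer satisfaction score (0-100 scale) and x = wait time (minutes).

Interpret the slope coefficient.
On average, satisfaction score is about 1.7603 points lower for every extra minute of wait time.

The slope coefficient β₁ = -1.7603 represents the marginal effect of wait time on satisfaction score.

Interpretation:
- Wait time up by 1 minute → predicted satisfaction score decreases by 1.7603 points
- The effect is assumed constant over the observed range of x (linearity)

The intercept β₀ = 77.9349 is the predicted satisfaction score when wait time = 0; since the smallest observed x is 3.82, this is an extrapolation and mainly anchors the line.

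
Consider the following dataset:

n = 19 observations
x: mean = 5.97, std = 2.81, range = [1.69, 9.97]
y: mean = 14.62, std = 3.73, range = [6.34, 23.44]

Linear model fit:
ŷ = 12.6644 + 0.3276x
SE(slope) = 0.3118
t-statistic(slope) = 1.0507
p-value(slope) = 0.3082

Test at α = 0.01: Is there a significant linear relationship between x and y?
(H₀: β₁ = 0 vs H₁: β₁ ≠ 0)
p-value = 0.3082 ≥ α = 0.01, so we fail to reject H₀. The relationship is not significant.

Hypothesis test for the slope coefficient:

H₀: β₁ = 0 (no linear relationship)
H₁: β₁ ≠ 0 (linear relationship exists)

Test statistic: t = β̂₁ / SE(β̂₁) = 0.3276 / 0.3118 = 1.0507

p = 0.3082: how often a slope estimate this far from 0 (in SE units) would arise by chance if β₁ were truly 0.

Decision rule: reject H₀ if p-value < α.
p-value = 0.3082 ≥ α = 0.01 → fail to reject H₀.

Conclusion: the linear association between x and y is not significant at the 1% level.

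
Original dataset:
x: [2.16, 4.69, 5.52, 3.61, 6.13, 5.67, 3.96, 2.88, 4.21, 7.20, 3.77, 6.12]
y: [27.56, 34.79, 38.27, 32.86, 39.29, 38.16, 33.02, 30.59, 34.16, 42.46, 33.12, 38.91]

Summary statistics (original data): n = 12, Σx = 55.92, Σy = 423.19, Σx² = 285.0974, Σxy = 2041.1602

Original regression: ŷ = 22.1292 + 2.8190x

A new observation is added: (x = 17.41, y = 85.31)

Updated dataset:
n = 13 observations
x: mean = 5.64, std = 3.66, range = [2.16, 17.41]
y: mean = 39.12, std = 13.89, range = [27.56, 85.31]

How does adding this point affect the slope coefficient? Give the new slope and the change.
The slope changes from 2.8190 to 3.7697 (change of +0.9507, or +33.7%).

The new point has HIGH LEVERAGE: x = 17.41 is far from the original mean x̄ = 55.92/12 ≈ 4.66 (original range [2.16, 7.20]).

Step 1: Update the sums with the new point (n goes from 12 to 13)
Σx  = 55.92 + 17.41 = 73.33
Σy  = 423.19 + 85.31 = 508.50
Σx² = 285.0974 + 17.41² = 285.0974 + 303.1081 = 588.2055
Σxy = 2041.1602 + 17.41×85.31 = 2041.1602 + 1485.2471 = 3526.4073

Step 2: Recompute the slope with b₁ = (nΣxy − ΣxΣy) / (nΣx² − (Σx)²)
Numerator   = 13×3526.4073 − 73.33×508.50 = 45843.2949 − 37288.3050 = 8554.9899
Denominator = 13×588.2055 − 73.33² = 7646.6715 − 5377.2889 = 2269.3826
b₁(new) = 8554.9899 / 2269.3826 = 3.7697

(Same formula on the original sums: (12×2041.1602 − 55.92×423.19) / (12×285.0974 − 55.92²) = 829.1376 / 294.1224 = 2.8190, matching the given fit.)

Step 3: Change in slope
Δβ₁ = 3.7697 − 2.8190 = +0.9507
Relative change = +0.9507 / 2.8190 × 100% = +33.7%
→ the slope increases when the point is added.

A high-leverage point only changes the slope if it is off the original line; here y = 85.31 is above the original trend, so the slope increases.
In practice: investigate whether it comes from the same population as the rest of the sample.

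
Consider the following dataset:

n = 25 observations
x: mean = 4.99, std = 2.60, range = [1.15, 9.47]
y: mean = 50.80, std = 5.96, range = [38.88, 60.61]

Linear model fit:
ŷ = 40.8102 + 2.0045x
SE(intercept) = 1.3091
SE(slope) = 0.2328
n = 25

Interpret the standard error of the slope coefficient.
SE(slope) = 0.2328 measures the uncertainty in the estimated slope. The coefficient is estimated precisely (SE/|β̂₁| = 11.6%).

SE(β̂₁) = s / √Sxx, where s is the residual standard deviation and Sxx = Σ(x − x̄)². It is the yardstick for how far β̂₁ = 2.0045 could plausibly be from the true slope.

Relative precision:
- SE / |β̂₁| = 0.2328 / 2.0045 = 11.6%
- Rule of thumb (under 20%: precise; 20% to under 50%: moderately precise; 50% or more: imprecise) → precise

Link to interval estimation: a confidence interval for β₁ is β̂₁ ± t* × 0.2328, so SE sets the half-width per unit of t*.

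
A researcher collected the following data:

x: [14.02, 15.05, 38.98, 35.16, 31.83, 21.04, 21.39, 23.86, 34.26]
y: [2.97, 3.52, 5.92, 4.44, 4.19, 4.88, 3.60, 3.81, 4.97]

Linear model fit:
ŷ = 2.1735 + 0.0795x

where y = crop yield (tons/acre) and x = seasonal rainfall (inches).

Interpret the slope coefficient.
For each additional inch of rainfall, predicted crop yield increases by approximately 0.0795 tons/acre.

The slope coefficient β₁ = 0.0795 represents the marginal effect of rainfall on crop yield.

Interpretation:
- Rainfall up by 1 inch → predicted crop yield increases by 0.0795 tons/acre
- This is a linear approximation: the same per-unit change is assumed across the whole observed x range
- The slope describes association in these data, not necessarily a causal effect

The intercept β₀ = 2.1735 is the predicted crop yield when rainfall = 0; since the smallest observed x is 14.02, this is an extrapolation and mainly anchors the line.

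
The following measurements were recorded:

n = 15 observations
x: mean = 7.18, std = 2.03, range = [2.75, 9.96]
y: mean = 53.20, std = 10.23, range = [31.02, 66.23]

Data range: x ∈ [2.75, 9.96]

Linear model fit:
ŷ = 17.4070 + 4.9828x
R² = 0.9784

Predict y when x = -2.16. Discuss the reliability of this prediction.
ŷ = 6.6442, but this is extrapolation (below the data range [2.75, 9.96]) and may be unreliable.

Prediction calculation:
ŷ = 17.4070 + 4.9828 × (-2.16)
ŷ = 6.6442

Reliability:
- Data range: x ∈ [2.75, 9.96]
- Prediction point: x = -2.16 is 4.91 units below the observed range → this is EXTRAPOLATION, not interpolation

Why that matters here:
- Real relationships often flatten, saturate, or turn nonlinear at extremes
- The linear relationship may not hold outside the observed range

The R² = 0.9784 only validates the fit within [2.75, 9.96]; treat ŷ = 6.6442 with caution.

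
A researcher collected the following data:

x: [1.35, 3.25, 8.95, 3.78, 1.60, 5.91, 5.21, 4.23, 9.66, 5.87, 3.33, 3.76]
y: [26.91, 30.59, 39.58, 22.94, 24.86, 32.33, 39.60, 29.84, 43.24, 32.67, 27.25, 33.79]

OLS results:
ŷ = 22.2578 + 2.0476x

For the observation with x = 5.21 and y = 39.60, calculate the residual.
Residual = 6.6742

The residual is the difference between the actual value and the predicted value:

Residual = y - ŷ

Step 1: Calculate predicted value
ŷ = 22.2578 + 2.0476 × 5.21
ŷ = 32.9258

Step 2: Calculate residual
Residual = 39.60 - 32.9258
Residual = 6.6742

The residual is positive, so the observed y = 39.60 sits above the regression line (the line underestimates it by 6.6742).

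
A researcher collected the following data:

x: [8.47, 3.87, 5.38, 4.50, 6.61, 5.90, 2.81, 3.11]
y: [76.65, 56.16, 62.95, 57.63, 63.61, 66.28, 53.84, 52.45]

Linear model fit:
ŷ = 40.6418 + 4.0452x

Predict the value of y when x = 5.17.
ŷ = 61.5555

x = 5.17 lies inside the observed range [2.81, 8.47], so the fitted equation applies directly:

ŷ = 40.6418 + 4.0452 × 5.17
ŷ = 40.6418 + 20.9137
ŷ = 61.5555

This is the fitted mean response at that x — an individual observation would come with a wider prediction interval.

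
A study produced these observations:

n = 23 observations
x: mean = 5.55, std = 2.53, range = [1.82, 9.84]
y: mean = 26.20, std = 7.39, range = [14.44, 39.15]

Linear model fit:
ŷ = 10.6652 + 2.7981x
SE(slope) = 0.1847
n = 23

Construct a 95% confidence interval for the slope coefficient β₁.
The 95% CI for β₁ is (2.4140, 3.1822)

Confidence interval for the slope:

The 95% CI for β₁ is: β̂₁ ± t*(α/2, n-2) × SE(β̂₁)

Step 1: Find critical t-value
- Confidence level = 0.95
- Degrees of freedom = n - 2 = 23 - 2 = 21
- t*(α/2, 21) = 2.0796

Step 2: Calculate margin of error
Margin = 2.0796 × 0.1847 = 0.3841

Step 3: Construct interval
CI = 2.7981 ± 0.3841
CI = (2.4140, 3.1822)

Interpretation: each one-unit increase in x is associated with a change in mean y of between 2.4140 and 3.1822, with 95% confidence.
Since 0 is outside the interval, a two-sided test at α = 0.05 would reject H₀: β₁ = 0.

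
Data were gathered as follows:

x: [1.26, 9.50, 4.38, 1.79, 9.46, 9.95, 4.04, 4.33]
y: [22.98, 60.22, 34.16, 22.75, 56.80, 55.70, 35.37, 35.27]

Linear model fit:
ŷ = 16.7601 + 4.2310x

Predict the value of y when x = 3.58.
ŷ = 31.9071

x = 3.58 lies inside the observed range [1.26, 9.95], so the fitted equation applies directly:

ŷ = 16.7601 + 4.2310 × 3.58
ŷ = 16.7601 + 15.1470
ŷ = 31.9071

This is the fitted mean response at that x — an individual observation would come with a wider prediction interval.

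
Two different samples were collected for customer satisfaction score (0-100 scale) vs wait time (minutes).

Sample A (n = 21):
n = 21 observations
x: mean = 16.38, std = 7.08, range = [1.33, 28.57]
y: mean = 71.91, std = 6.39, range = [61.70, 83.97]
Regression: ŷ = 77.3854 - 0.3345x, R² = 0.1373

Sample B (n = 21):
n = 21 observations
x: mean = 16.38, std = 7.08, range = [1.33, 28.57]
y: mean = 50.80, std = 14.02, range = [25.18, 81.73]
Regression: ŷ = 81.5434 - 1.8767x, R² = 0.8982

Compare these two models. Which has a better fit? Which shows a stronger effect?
Model B has the better fit (R² = 0.8982 vs 0.1373). Model B shows the stronger effect (|β₁| = 1.8767 vs 0.3345).

Model Comparison:

Fit — compare R²:
- Model A: R² = 0.1373 → 13.73% of variance in satisfaction score explained
- Model B: R² = 0.8982 → 89.82% of variance in satisfaction score explained
- 0.8982 > 0.1373 → Model B has the better fit

Which has the larger per-minute effect? (|β₁|)
- Model A: β₁ = -0.3345 → predicted satisfaction score falls 0.3345 points per additional minute of wait time
- Model B: β₁ = -1.8767 → predicted satisfaction score falls 1.8767 points per additional minute of wait time
- |-0.3345| < |-1.8767| → Model B shows the stronger marginal effect

Note: A steeper slope doesn't make a better model if the scatter around the line is large.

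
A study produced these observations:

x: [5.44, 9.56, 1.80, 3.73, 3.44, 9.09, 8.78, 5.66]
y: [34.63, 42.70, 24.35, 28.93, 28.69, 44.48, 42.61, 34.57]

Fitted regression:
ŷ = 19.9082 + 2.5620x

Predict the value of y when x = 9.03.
ŷ = 43.0431

Plug x = 9.03 into the fitted line:

ŷ = 19.9082 + 2.5620 × 9.03
ŷ = 19.9082 + 23.1349
ŷ = 43.0431

This is the fitted mean response at that x — an individual observation would come with a wider prediction interval.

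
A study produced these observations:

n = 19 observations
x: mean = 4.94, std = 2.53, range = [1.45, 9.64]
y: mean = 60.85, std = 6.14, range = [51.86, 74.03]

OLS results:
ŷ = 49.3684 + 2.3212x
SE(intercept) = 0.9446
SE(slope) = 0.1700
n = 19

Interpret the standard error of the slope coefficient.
SE(slope) = 0.1700 measures the uncertainty in the estimated slope. The coefficient is estimated precisely (SE/|β̂₁| = 7.3%).

SE(β̂₁) = s / √Sxx, where s is the residual standard deviation and Sxx = Σ(x − x̄)². It is the yardstick for how far β̂₁ = 2.3212 could plausibly be from the true slope.

Relative precision:
- SE / |β̂₁| = 0.1700 / 2.3212 = 7.3%
- Rule of thumb (under 20%: precise; 20% to under 50%: moderately precise; 50% or more: imprecise) → precise

Link to the t-test: t = β̂₁ / SE(β̂₁) = 2.3212 / 0.1700 = 13.6541, the statistic for H₀: β₁ = 0.

What drives SE(β̂₁): wider spread of x values → smaller SE; larger n (here n = 19) → smaller SE; more residual scatter → larger SE.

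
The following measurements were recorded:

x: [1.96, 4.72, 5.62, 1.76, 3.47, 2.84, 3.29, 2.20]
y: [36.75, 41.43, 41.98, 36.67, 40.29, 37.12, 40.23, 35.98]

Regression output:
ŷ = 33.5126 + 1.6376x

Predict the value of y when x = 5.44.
ŷ = 42.4211

x = 5.44 lies inside the observed range [1.76, 5.62], so the fitted equation applies directly:

ŷ = 33.5126 + 1.6376 × 5.44
ŷ = 33.5126 + 8.9085
ŷ = 42.4211

This is a point prediction; actual observations scatter around it by roughly the residual standard deviation.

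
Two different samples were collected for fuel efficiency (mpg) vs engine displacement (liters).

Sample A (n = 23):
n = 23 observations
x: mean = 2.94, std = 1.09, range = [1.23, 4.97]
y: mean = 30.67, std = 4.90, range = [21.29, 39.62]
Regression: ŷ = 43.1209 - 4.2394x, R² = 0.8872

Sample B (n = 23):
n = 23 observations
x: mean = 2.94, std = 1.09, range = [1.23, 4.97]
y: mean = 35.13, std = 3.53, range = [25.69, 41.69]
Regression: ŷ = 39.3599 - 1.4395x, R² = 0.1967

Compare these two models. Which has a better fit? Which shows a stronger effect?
Model A has the better fit (R² = 0.8872 vs 0.1967). Model A shows the stronger effect (|β₁| = 4.2394 vs 1.4395).

Model Comparison:

Fit — compare R²:
- Model A: R² = 0.8872 → 88.72% of variance in fuel efficiency explained
- Model B: R² = 0.1967 → 19.67% of variance in fuel efficiency explained
- 0.8872 > 0.1967 → Model A has the better fit

Effect size (slope magnitude):
- Model A: β₁ = -4.2394 → predicted fuel efficiency falls 4.2394 mpg per additional liter of engine displacement
- Model B: β₁ = -1.4395 → predicted fuel efficiency falls 1.4395 mpg per additional liter of engine displacement
- |-4.2394| > |-1.4395| → Model A shows the stronger marginal effect

Notes:
- A steeper slope doesn't make a better model if the scatter around the line is large.
- The two samples could reflect different populations, time periods, or measurement quality.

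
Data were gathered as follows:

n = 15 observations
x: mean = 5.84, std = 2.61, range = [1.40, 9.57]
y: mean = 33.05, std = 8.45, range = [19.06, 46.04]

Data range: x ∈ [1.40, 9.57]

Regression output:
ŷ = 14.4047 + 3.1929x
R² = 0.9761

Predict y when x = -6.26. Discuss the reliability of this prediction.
The equation gives ŷ = -5.5829; however x = -6.26 is 7.66 units below the observed range, so this extrapolated value should not be trusted.

Prediction calculation:
ŷ = 14.4047 + 3.1929 × (-6.26)
ŷ = -5.5829

Reliability:
- Data range: x ∈ [1.40, 9.57]
- Prediction point: x = -6.26 is 7.66 units below the observed range → this is EXTRAPOLATION, not interpolation

Why that matters here:
- Real relationships often flatten, saturate, or turn nonlinear at extremes
- The standard error of prediction grows with (x − x̄)², and x = -6.26 is far from x̄ = 5.84
- R² describes fit only over the sampled x values; it says nothing about behaviour beyond them

Report the number if required, but flag clearly that it is an extrapolation.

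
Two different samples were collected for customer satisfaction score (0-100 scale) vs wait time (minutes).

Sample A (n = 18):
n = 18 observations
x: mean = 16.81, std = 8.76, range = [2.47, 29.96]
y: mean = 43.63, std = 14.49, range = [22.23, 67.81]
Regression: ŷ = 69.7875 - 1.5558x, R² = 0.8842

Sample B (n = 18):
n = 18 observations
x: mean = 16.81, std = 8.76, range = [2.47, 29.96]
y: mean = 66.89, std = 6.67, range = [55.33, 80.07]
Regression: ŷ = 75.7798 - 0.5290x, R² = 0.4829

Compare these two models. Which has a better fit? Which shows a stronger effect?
Model A has the better fit (R² = 0.8842 vs 0.4829). Model A shows the stronger effect (|β₁| = 1.5558 vs 0.5290).

Model Comparison:

Fit — compare R²:
- Model A: R² = 0.8842 → 88.42% of variance in satisfaction score explained
- Model B: R² = 0.4829 → 48.29% of variance in satisfaction score explained
- 0.8842 > 0.4829 → Model A has the better fit

Strength of effect — compare |β₁|:
- Model A: β₁ = -1.5558 → predicted satisfaction score falls 1.5558 points per additional minute of wait time
- Model B: β₁ = -0.5290 → predicted satisfaction score falls 0.5290 points per additional minute of wait time
- |-1.5558| > |-0.5290| → Model A shows the stronger marginal effect

Note: R² measures how tightly points cluster around the line; β₁ measures how steep the line is — they answer different questions.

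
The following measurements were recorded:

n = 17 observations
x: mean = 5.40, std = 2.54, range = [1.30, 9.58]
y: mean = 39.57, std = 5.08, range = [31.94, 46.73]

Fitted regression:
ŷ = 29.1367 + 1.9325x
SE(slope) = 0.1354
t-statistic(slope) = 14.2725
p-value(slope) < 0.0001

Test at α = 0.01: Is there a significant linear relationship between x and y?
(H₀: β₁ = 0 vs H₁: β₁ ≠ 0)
Since p-value < 0.0001 < α = 0.01, reject H₀ — the slope is significantly different from 0.

Hypothesis test for the slope coefficient:

H₀: β₁ = 0 (no linear relationship)
H₁: β₁ ≠ 0 (linear relationship exists)

Test statistic: t = β̂₁ / SE(β̂₁) = 1.9325 / 0.1354 = 14.2725

The p-value (<0.0001) is the probability, under H₀, of a t-statistic at least as extreme as |t| = 14.2725 (two-sided, df = n − 2 = 15).

Decision rule: reject H₀ if p-value < α.
p-value < 0.0001 < α = 0.01 → reject H₀.

Conclusion: the linear association between x and y is significant at the 1% level.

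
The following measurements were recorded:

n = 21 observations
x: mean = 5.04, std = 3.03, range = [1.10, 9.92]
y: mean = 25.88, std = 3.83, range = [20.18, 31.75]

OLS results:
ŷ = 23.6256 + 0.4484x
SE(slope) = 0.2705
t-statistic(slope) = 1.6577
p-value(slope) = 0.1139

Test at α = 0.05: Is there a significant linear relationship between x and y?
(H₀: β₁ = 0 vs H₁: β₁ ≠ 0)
Since p-value = 0.1139 ≥ α = 0.05, fail to reject H₀ — the slope is not significantly different from 0.

Hypothesis test for the slope coefficient:

H₀: β₁ = 0 (no linear relationship)
H₁: β₁ ≠ 0 (linear relationship exists)

Test statistic: t = β̂₁ / SE(β̂₁) = 0.4484 / 0.2705 = 1.6577

p = 0.1139: how often a slope estimate this far from 0 (in SE units) would arise by chance if β₁ were truly 0.

Decision rule: reject H₀ if p-value < α.
p-value = 0.1139 ≥ α = 0.05 → fail to reject H₀.

Conclusion: the linear association between x and y is not significant at the 5% level.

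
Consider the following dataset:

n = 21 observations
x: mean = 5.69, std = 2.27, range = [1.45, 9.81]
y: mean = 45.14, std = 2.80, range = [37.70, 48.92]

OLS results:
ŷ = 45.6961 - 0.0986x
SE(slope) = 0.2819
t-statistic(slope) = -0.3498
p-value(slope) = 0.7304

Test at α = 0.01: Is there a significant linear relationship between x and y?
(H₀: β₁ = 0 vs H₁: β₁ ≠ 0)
Fail to reject H₀: p-value = 0.7304 ≥ α = 0.01. The linear relationship is not significant at the 1% level.

Hypothesis test for the slope coefficient:

H₀: β₁ = 0 (no linear relationship)
H₁: β₁ ≠ 0 (linear relationship exists)

Test statistic: t = β̂₁ / SE(β̂₁) = -0.0986 / 0.2819 = -0.3498

The p-value (0.7304) is the probability, under H₀, of a t-statistic at least as extreme as |t| = 0.3498 (two-sided, df = n − 2 = 19).

Decision rule: reject H₀ if p-value < α.
p-value = 0.7304 ≥ α = 0.01 → fail to reject H₀.

There is not sufficient evidence at the 1% significance level to conclude that a linear relationship exists between x and y.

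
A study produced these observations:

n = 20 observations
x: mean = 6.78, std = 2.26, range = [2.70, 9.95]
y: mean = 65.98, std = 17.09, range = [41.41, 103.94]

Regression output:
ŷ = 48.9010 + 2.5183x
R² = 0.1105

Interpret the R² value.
About 11.05% of the variability in y is accounted for by the regression on x (R² = 0.1105) — a weak linear fit.

The coefficient of determination R² is the fraction of the total variation in y that the fitted line accounts for.

Here R² = 0.1105:
- Explained: 11.05% of the variation in y
- Unexplained (residual): 100% − 11.05% = 88.95%
- Rule of thumb (below 0.3 weak; 0.3 to below 0.7 moderate; 0.7 and above strong) → weak

Note: R² says nothing about causation, and a high R² does not by itself mean the linear form is appropriate — check the residuals.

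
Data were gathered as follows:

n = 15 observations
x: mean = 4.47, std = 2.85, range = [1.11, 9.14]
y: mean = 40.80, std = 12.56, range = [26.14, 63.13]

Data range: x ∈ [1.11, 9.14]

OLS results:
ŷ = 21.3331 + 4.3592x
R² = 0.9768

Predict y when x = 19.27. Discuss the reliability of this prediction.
ŷ = 105.3349 (extrapolation — x = 19.27 lies outside [1.11, 9.14], so reliability is low).

Prediction calculation:
ŷ = 21.3331 + 4.3592 × 19.27
ŷ = 105.3349

Reliability:
- Data range: x ∈ [1.11, 9.14]
- Prediction point: x = 19.27 is 10.13 units above the observed range → this is EXTRAPOLATION, not interpolation

Why that matters here:
- The linear relationship may not hold outside the observed range
- Real relationships often flatten, saturate, or turn nonlinear at extremes
- The standard error of prediction grows with (x − x̄)², and x = 19.27 is far from x̄ = 4.47

A defensible statement: 'if the linear trend continued to x = 19.27, y would be about 105.3349' — the premise is untested.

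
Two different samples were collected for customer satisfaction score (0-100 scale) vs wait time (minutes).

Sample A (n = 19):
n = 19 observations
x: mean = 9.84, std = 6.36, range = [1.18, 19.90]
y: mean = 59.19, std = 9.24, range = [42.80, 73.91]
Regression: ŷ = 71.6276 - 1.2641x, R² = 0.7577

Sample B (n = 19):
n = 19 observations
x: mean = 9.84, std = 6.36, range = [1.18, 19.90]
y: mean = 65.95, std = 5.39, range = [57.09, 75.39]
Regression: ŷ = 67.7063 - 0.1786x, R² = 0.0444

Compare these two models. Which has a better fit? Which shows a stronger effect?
Model A has the better fit (R² = 0.7577 vs 0.0444). Model A shows the stronger effect (|β₁| = 1.2641 vs 0.1786).

Model Comparison:

Goodness of fit (R²):
- Model A: R² = 0.7577 → 75.77% of variance in satisfaction score explained
- Model B: R² = 0.0444 → 4.44% of variance in satisfaction score explained
- 0.7577 > 0.0444 → Model A has the better fit

Effect size (slope magnitude):
- Model A: β₁ = -1.2641 → predicted satisfaction score falls 1.2641 points per additional minute of wait time
- Model B: β₁ = -0.1786 → predicted satisfaction score falls 0.1786 points per additional minute of wait time
- |-1.2641| > |-0.1786| → Model A shows the stronger marginal effect

Note: A steeper slope doesn't make a better model if the scatter around the line is large.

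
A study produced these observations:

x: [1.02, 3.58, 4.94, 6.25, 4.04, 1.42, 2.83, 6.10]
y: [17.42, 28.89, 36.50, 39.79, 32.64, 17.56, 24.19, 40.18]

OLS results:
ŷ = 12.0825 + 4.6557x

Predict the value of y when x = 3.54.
ŷ = 28.5637

x = 3.54 lies inside the observed range [1.02, 6.25], so the fitted equation applies directly:

ŷ = 12.0825 + 4.6557 × 3.54
ŷ = 12.0825 + 16.4812
ŷ = 28.5637

This is the fitted mean response at that x — an individual observation would come with a wider prediction interval.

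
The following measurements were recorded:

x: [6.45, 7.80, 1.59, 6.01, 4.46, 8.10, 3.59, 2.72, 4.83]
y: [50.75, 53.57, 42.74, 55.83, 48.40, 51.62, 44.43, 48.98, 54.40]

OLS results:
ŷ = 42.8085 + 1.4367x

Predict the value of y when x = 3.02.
ŷ = 47.1473

x = 3.02 lies inside the observed range [1.59, 8.10], so the fitted equation applies directly:

ŷ = 42.8085 + 1.4367 × 3.02
ŷ = 42.8085 + 4.3388
ŷ = 47.1473

This is a point prediction; actual observations scatter around it by roughly the residual standard deviation.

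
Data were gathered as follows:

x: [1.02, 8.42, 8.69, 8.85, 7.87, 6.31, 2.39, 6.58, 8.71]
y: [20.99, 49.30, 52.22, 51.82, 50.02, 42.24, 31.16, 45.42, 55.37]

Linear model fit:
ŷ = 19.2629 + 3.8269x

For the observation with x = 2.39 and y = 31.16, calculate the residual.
Residual = 2.7508

The residual is the difference between the actual value and the predicted value:

Residual = y - ŷ

Step 1: Calculate predicted value
ŷ = 19.2629 + 3.8269 × 2.39
ŷ = 28.4092

Step 2: Calculate residual
Residual = 31.16 - 28.4092
Residual = 2.7508

Interpretation: the model underestimates the actual value by 2.7508 at this point (positive residual → observation lies above the fitted line).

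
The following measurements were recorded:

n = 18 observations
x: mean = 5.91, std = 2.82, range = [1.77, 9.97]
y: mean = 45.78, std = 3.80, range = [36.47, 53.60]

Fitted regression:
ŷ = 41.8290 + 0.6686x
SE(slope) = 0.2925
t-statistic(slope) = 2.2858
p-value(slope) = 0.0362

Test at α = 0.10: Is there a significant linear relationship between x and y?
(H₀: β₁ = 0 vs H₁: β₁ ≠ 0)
p-value = 0.0362 < α = 0.10, so we reject H₀. The relationship is significant.

Hypothesis test for the slope coefficient:

H₀: β₁ = 0 (no linear relationship)
H₁: β₁ ≠ 0 (linear relationship exists)

Test statistic: t = β̂₁ / SE(β̂₁) = 0.6686 / 0.2925 = 2.2858

p = 0.0362: how often a slope estimate this far from 0 (in SE units) would arise by chance if β₁ were truly 0.

Decision rule: reject H₀ if p-value < α.
p-value = 0.0362 < α = 0.10 → reject H₀.

Conclusion: the linear association between x and y is significant at the 10% level.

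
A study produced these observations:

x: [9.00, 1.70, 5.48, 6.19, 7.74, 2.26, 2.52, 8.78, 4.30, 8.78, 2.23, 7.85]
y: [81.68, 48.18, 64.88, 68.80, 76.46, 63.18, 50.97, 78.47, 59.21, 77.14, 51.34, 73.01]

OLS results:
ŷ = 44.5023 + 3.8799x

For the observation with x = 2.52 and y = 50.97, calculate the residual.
Residual = -3.3096

The residual is the difference between the actual value and the predicted value:

Residual = y - ŷ

Step 1: Calculate predicted value
ŷ = 44.5023 + 3.8799 × 2.52
ŷ = 54.2796

Step 2: Calculate residual
Residual = 50.97 - 54.2796
Residual = -3.3096

Interpretation: the model overestimates the actual value by 3.3096 at this point (negative residual → observation lies below the fitted line).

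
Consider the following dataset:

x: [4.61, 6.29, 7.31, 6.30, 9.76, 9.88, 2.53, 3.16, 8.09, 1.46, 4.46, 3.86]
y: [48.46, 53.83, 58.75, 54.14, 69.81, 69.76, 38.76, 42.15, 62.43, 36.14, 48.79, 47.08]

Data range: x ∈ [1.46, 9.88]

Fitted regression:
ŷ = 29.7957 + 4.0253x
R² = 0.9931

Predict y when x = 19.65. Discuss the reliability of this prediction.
ŷ = 108.8928, but this is extrapolation (above the data range [1.46, 9.88]) and may be unreliable.

Prediction calculation:
ŷ = 29.7957 + 4.0253 × 19.65
ŷ = 108.8928

Reliability:
- Data range: x ∈ [1.46, 9.88]
- Prediction point: x = 19.65 is 9.77 units above the observed range → this is EXTRAPOLATION, not interpolation

Why that matters here:
- R² describes fit only over the sampled x values; it says nothing about behaviour beyond them
- Real relationships often flatten, saturate, or turn nonlinear at extremes
- The linear relationship may not hold outside the observed range

The R² = 0.9931 only validates the fit within [1.46, 9.88]; treat ŷ = 108.8928 with caution.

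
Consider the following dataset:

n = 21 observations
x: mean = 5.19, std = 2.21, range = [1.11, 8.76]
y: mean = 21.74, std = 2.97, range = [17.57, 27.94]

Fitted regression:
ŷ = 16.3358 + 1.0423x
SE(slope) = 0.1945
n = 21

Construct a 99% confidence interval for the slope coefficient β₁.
The 99% CI for β₁ is (0.4859, 1.5987)

Confidence interval for the slope:

The 99% CI for β₁ is: β̂₁ ± t*(α/2, n-2) × SE(β̂₁)

Step 1: Find critical t-value
- Confidence level = 0.99
- Degrees of freedom = n - 2 = 21 - 2 = 19
- t*(α/2, 19) = 2.8609

Step 2: Calculate margin of error
Margin = 2.8609 × 0.1945 = 0.5564

Step 3: Construct interval
CI = 1.0423 ± 0.5564
CI = (0.4859, 1.5987)

Interpretation: intervals built this way capture the true β₁ in 99% of repeated samples; here the plausible range for the per-unit effect of x on y is 0.4859 to 1.5987.
Both endpoints are positive, so the data support a genuinely positive slope at this confidence level.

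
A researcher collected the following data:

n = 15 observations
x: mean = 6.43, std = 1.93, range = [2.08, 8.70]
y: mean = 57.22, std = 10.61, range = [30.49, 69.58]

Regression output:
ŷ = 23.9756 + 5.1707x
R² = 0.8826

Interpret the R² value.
R² = 0.8826 means 88.26% of the variation in y is explained by the linear relationship with x. This indicates a strong fit.

R² (coefficient of determination) measures the proportion of variance in y explained by the regression model.

Here R² = 0.8826:
- Explained: 88.26% of the variation in y
- Unexplained (residual): 100% − 88.26% = 11.74%
- Rule of thumb (below 0.3 weak; 0.3 to below 0.7 moderate; 0.7 and above strong) → strong

Equivalently, for simple linear regression R² = r², so |r| = √0.8826 ≈ 0.9395.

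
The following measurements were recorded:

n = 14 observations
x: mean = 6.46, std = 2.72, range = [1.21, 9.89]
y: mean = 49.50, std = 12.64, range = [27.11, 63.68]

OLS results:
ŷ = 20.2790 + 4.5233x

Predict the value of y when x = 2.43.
ŷ = 31.2706

Plug x = 2.43 into the fitted line:

ŷ = 20.2790 + 4.5233 × 2.43
ŷ = 20.2790 + 10.9916
ŷ = 31.2706

This is the fitted mean response at that x — an individual observation would come with a wider prediction interval.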